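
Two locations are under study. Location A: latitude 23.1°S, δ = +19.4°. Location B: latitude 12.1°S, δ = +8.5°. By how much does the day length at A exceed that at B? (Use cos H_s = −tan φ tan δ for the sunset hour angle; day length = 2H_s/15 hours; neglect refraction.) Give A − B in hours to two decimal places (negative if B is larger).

-0.91 h

A: H_s = arccos(−tan -23.1° · tan 19.4°) = 81.36°, so 2H_s/15 = 10.8480 h.
B: H_s = arccos(−tan -12.1° · tan 8.5°) = 88.16°, so 2H_s/15 = 11.7547 h.
A − B = 10.8480 − 11.7547 = -0.9067 h.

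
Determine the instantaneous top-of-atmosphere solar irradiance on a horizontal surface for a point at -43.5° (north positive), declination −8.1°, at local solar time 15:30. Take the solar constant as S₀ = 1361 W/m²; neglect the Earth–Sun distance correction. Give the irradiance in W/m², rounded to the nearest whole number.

727 W/m²

Hour angle H = 15° × (15.5 − 12) = 52.50°.
cos θ_z = sin(-43.5°) sin(-8.1°) + cos(-43.5°) cos(-8.1°) cos(52.50°) = 0.0970 + 0.4372 = 0.5342.
Top-of-atmosphere irradiance = S₀ cos θ_z = 1361 × 0.5342 = 727.05 W/m².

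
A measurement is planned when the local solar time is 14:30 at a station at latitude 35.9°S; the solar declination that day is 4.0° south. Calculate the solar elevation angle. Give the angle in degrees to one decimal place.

43.0°

Hour angle H = 15° × (14.5 − 12) = 37.50°.
cos θ_z = sin φ sin δ + cos φ cos δ cos H = (-0.5864)(-0.0698) + (0.8100)(0.9976)(0.7934) = 0.6820.
θ_z = arccos(0.6820) = 47.00°, so the elevation is 90° − 47.00° = 43.00°.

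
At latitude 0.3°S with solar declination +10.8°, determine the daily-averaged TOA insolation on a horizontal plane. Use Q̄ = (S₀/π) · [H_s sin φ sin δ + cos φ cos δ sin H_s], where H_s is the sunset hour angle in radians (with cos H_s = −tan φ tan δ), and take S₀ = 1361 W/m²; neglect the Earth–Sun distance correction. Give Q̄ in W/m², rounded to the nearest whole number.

−tan φ tan δ = −(-0.0052)(0.1908) = 0.0010; H_s = arccos(0.0010) = 89.94°. In radians, H_s = 1.5697.
H_s sin φ sin δ = 1.5697 × -0.0052 × 0.1874 = -0.0015.
cos φ cos δ sin H_s = 1.0000 × 0.9823 × 1.0000 = 0.9823.
Q̄ = (1361/π) × (-0.0015 + 0.9823) = 433.22 × 0.9808 = 424.90 W/m².

425 W/m²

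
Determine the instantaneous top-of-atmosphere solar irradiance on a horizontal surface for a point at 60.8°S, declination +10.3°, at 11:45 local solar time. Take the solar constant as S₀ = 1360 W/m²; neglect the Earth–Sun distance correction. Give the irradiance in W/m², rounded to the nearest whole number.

439 W/m²

Hour angle H = 15° × (11.75 − 12) = -3.75°.
cos θ_z = sin(-60.8°) sin(10.3°) + cos(-60.8°) cos(10.3°) cos(-3.75°) = -0.1561 + 0.4790 = 0.3229.
Top-of-atmosphere irradiance = S₀ cos θ_z = 1360 × 0.3229 = 439.14 W/m².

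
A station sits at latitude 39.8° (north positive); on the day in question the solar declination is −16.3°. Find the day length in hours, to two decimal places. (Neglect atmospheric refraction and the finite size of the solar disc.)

cos H_s = −tan(39.8°) · tan(-16.3°) = 0.2436, so H_s = arccos(0.2436) = 75.90°.
Day length = 2 H_s / 15° h⁻¹ = 151.80° / 15 = 10.120 h.

10.12 hours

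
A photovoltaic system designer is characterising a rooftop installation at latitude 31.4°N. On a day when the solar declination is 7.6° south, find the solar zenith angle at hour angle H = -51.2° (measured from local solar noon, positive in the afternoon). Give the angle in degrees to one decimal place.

62.5°

With φ = 31.4°, δ = -7.6°, H = -51.20°: sin φ sin δ = -0.0689, cos φ cos δ cos H = 0.5301, so cos θ_z = 0.4612.
θ_z = arccos(0.4612) = 62.54°.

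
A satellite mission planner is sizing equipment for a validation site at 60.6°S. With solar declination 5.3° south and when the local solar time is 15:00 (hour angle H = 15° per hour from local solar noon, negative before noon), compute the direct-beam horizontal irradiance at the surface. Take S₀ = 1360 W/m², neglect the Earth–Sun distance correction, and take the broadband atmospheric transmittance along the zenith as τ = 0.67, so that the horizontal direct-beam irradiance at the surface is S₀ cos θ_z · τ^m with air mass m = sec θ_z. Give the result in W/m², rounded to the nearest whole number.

Hour angle H = 15° × (15 − 12) = 45.00°.
cos θ_z = sin φ sin δ + cos φ cos δ cos H = (-0.8712)(-0.0924) + (0.4909)(0.9957)(0.7071) = 0.4261.
Air mass m = 1/cos θ_z = 1/0.4261 = 2.347; τ^m = 0.67^2.347 = 0.3907.
Surface direct beam = 1360 × 0.4261 × 0.3907 = 226.41 W/m².

226 W/m²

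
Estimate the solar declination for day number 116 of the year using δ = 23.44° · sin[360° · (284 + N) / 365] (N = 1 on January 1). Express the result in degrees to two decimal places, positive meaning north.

+13.28°

360 × (284 + 116) / 365 = 394.521°; sin(394.521°) = 0.5667.
δ = 23.44 × 0.5667 = 13.283° ≈ +13.28°.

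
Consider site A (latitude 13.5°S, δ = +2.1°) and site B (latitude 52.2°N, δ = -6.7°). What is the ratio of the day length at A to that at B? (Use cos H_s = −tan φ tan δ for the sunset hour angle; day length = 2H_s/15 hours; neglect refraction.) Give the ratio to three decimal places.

1.101

A: H_s = arccos(−tan -13.5° · tan 2.1°) = 89.50°, so 2H_s/15 = 11.9333 h.
B: H_s = arccos(−tan 52.2° · tan -6.7°) = 81.29°, so 2H_s/15 = 10.8387 h.
Ratio A/B = 11.9333 / 10.8387 = 1.1010.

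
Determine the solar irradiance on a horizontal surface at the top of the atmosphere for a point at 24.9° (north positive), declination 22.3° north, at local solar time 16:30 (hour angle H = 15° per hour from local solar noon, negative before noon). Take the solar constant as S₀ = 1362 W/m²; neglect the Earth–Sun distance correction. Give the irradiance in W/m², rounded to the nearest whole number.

655 W/m²

Hour angle H = 15° × (16.5 − 12) = 67.50°.
cos θ_z = sin φ sin δ + cos φ cos δ cos H = (0.4210)(0.3795) + (0.9070)(0.9252)(0.3827) = 0.4809.
Top-of-atmosphere irradiance = S₀ cos θ_z = 1362 × 0.4809 = 654.99 W/m².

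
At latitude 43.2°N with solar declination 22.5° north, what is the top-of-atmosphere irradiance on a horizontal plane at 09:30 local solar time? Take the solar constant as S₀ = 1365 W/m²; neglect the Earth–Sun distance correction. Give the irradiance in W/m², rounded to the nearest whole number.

1087 W/m²

Hour angle H = 15° × (9.5 − 12) = -37.50°.
With φ = 43.2°, δ = 22.5°, H = -37.50°: sin φ sin δ = 0.2620, cos φ cos δ cos H = 0.5343, so cos θ_z = 0.7963.
Top-of-atmosphere irradiance = S₀ cos θ_z = 1365 × 0.7963 = 1086.95 W/m².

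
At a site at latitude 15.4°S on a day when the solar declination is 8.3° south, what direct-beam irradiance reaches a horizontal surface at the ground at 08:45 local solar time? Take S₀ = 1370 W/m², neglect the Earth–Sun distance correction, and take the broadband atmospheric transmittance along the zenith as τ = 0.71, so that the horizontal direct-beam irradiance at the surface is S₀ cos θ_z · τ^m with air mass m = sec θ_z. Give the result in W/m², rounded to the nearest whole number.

547 W/m²

Hour angle H = 15° × (8.75 − 12) = -48.75°.
With φ = -15.4°, δ = -8.3°, H = -48.75°: sin φ sin δ = 0.0383, cos φ cos δ cos H = 0.6290, so cos θ_z = 0.6673.
Air mass m = 1/cos θ_z = 1/0.6673 = 1.499; τ^m = 0.71^1.499 = 0.5985.
Surface direct beam = 1370 × 0.6673 × 0.5985 = 547.15 W/m².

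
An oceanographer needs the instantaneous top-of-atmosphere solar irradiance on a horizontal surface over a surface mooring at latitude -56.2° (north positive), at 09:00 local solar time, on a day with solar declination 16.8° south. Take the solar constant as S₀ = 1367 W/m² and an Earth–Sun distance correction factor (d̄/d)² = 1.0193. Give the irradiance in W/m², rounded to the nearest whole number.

859 W/m²

Hour angle H = 15° × (9 − 12) = -45.00°.
With φ = -56.2°, δ = -16.8°, H = -45.00°: sin φ sin δ = 0.2402, cos φ cos δ cos H = 0.3766, so cos θ_z = 0.6168.
Top-of-atmosphere irradiance = S₀ (d̄/d)² cos θ_z = 1367 × 1.0193 × 0.6168 = 859.44 W/m².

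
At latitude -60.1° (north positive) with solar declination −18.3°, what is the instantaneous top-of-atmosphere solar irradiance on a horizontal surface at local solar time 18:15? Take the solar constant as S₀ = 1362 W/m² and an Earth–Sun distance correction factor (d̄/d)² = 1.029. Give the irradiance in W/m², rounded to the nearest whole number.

Hour angle H = 15° × (18.25 − 12) = 93.75°.
cos θ_z = sin(-60.1°) sin(-18.3°) + cos(-60.1°) cos(-18.3°) cos(93.75°) = 0.2722 + -0.0310 = 0.2412.
Top-of-atmosphere irradiance = S₀ (d̄/d)² cos θ_z = 1362 × 1.029 × 0.2412 = 338.04 W/m².

338 W/m²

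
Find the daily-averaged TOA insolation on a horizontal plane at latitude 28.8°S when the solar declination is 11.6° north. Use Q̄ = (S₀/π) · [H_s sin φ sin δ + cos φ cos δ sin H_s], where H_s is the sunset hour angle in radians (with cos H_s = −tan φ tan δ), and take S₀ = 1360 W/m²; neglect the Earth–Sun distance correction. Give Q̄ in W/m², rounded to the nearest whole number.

cos H_s = −tan(-28.8°) · tan(11.6°) = 0.1128, so H_s = arccos(0.1128) = 83.52°. In radians, H_s = 1.4577.
H_s sin φ sin δ = 1.4577 × -0.4818 × 0.2011 = -0.1412.
cos φ cos δ sin H_s = 0.8763 × 0.9796 × 0.9936 = 0.8529.
Q̄ = (1360/π) × (-0.1412 + 0.8529) = 432.90 × 0.7117 = 308.09 W/m².

308 W/m²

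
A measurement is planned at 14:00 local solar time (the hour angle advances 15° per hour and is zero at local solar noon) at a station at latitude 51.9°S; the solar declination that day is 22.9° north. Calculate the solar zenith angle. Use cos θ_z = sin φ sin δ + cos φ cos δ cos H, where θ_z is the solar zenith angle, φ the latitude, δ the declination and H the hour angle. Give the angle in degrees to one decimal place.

79.3°

Hour angle H = 15° × (14 − 12) = 30.00°.
cos θ_z = sin φ sin δ + cos φ cos δ cos H = (-0.7869)(0.3891) + (0.6170)(0.9212)(0.8660) = 0.1860.
θ_z = arccos(0.1860) = 79.28°.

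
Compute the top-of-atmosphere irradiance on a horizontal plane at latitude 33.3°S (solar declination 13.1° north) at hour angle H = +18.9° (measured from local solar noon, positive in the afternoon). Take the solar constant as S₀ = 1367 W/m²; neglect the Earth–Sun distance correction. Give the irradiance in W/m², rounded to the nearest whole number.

883 W/m²

cos θ_z = sin φ sin δ + cos φ cos δ cos H = (-0.5490)(0.2267) + (0.8358)(0.9740)(0.9461) = 0.6457.
Top-of-atmosphere irradiance = S₀ cos θ_z = 1367 × 0.6457 = 882.67 W/m².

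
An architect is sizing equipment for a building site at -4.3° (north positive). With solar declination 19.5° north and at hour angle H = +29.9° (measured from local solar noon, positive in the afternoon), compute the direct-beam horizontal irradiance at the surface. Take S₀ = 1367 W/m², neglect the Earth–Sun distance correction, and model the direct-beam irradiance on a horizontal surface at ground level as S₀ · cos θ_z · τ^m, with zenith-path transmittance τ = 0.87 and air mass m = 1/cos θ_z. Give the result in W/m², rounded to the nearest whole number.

With φ = -4.3°, δ = 19.5°, H = 29.90°: sin φ sin δ = -0.0250, cos φ cos δ cos H = 0.8149, so cos θ_z = 0.7899.
Air mass m = 1/cos θ_z = 1/0.7899 = 1.266; τ^m = 0.87^1.266 = 0.8384.
Surface direct beam = 1367 × 0.7899 × 0.8384 = 905.30 W/m².

905 W/m²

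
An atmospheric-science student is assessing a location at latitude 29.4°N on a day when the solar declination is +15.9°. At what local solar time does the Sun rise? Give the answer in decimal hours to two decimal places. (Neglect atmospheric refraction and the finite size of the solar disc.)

5.38 h

The sunset hour angle satisfies cos H_s = −tan φ tan δ = -0.1605, giving H_s = 99.24°.
Sunrise is at 12 − H_s/15 = 12 − 6.616 = 5.384 h local solar time.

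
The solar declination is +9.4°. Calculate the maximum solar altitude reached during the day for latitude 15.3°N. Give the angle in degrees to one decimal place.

84.1°

At local solar noon the hour angle is zero, so the elevation is 90° − |φ − δ| = 90° − |15.3° − (9.4°)| = 90° − 5.9° = 84.1°.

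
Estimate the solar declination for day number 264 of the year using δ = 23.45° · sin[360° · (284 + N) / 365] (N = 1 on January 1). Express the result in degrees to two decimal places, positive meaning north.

-0.20°

360 × (284 + 264) / 365 = 540.493°; sin(540.493°) = -0.0086.
δ = 23.45 × -0.0086 = -0.202° ≈ -0.20°.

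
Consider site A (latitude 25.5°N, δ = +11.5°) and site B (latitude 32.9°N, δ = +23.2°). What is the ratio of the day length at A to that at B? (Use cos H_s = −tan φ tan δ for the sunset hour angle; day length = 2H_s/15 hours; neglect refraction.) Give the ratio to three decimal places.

0.901

A: H_s = arccos(−tan 25.5° · tan 11.5°) = 95.57°, so 2H_s/15 = 12.7427 h.
B: H_s = arccos(−tan 32.9° · tan 23.2°) = 106.10°, so 2H_s/15 = 14.1467 h.
Ratio A/B = 12.7427 / 14.1467 = 0.9008.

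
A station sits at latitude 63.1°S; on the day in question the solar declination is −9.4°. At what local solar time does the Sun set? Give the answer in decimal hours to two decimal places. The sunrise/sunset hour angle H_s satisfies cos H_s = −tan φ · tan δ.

−tan φ tan δ = −(-1.9711)(-0.1655) = -0.3262; H_s = arccos(-0.3262) = 109.04°.
Sunset is at 12 + H_s/15 = 12 + 7.269 = 19.269 h local solar time.

19.27 h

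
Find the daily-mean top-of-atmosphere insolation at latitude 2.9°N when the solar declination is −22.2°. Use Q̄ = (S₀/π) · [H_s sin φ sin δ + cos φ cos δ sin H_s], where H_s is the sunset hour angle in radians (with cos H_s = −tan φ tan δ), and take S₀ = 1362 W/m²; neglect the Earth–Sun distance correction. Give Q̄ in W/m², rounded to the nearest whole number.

388 W/m²

−tan φ tan δ = −(0.0507)(-0.4081) = 0.0207; H_s = arccos(0.0207) = 88.81°. In radians, H_s = 1.5500.
H_s sin φ sin δ = 1.5500 × 0.0506 × -0.3778 = -0.0296.
cos φ cos δ sin H_s = 0.9987 × 0.9259 × 0.9998 = 0.9245.
Q̄ = (1362/π) × (-0.0296 + 0.9245) = 433.54 × 0.8949 = 387.97 W/m².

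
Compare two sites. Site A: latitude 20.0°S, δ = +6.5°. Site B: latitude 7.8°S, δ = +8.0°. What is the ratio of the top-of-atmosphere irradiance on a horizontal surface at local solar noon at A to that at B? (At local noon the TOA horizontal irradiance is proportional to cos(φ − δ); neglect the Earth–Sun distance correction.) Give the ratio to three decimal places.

A: cos θ_z = cos(-20.0° − (6.5°)) = 0.8949.
B: cos θ_z = cos(-7.8° − (8.0°)) = 0.9622.
Ratio A/B = 0.8949 / 0.9622 = 0.9301.

0.930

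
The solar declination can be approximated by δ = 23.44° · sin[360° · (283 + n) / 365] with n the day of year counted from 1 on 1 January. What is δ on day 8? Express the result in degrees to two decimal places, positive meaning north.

360 × (283 + 8) / 365 = 287.014°; sin(287.014°) = -0.9562.
δ = 23.44 × -0.9562 = -22.413° ≈ -22.41°.

-22.41°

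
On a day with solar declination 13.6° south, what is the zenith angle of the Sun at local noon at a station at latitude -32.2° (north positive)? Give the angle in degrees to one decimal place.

18.6°

At local solar noon the hour angle is zero, so the zenith angle is |φ − δ| = |-32.2° − (-13.6°)| = 18.6°.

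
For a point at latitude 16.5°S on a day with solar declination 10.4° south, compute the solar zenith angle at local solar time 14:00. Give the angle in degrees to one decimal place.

Hour angle H = 15° × (14 − 12) = 30.00°.
cos θ_z = sin φ sin δ + cos φ cos δ cos H = (-0.2840)(-0.1805) + (0.9588)(0.9836)(0.8660) = 0.8680.
θ_z = arccos(0.8680) = 29.77°.

29.8°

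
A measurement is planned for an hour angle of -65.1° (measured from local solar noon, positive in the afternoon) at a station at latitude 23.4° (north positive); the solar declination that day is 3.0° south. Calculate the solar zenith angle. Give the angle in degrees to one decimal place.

cos θ_z = sin(23.4°) sin(-3.0°) + cos(23.4°) cos(-3.0°) cos(-65.10°) = -0.0208 + 0.3859 = 0.3651.
θ_z = arccos(0.3651) = 68.59°.

68.6°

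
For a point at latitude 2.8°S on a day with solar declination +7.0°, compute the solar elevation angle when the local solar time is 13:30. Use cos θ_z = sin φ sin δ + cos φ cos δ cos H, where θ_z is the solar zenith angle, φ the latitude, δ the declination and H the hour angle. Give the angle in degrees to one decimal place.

Hour angle H = 15° × (13.5 − 12) = 22.50°.
cos θ_z = sin(-2.8°) sin(7.0°) + cos(-2.8°) cos(7.0°) cos(22.50°) = -0.0060 + 0.9159 = 0.9099.
θ_z = arccos(0.9099) = 24.51°, so the elevation is 90° − 24.51° = 65.49°.

65.5°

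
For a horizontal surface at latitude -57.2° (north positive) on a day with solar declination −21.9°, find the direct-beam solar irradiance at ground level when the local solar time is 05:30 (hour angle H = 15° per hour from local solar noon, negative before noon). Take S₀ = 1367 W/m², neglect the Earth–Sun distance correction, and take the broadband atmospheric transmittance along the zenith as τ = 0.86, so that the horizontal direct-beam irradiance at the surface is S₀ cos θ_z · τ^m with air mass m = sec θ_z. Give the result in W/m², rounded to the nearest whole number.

184 W/m²

Hour angle H = 15° × (5.5 − 12) = -97.50°.
With φ = -57.2°, δ = -21.9°, H = -97.50°: sin φ sin δ = 0.3135, cos φ cos δ cos H = -0.0656, so cos θ_z = 0.2479.
Air mass m = 1/cos θ_z = 1/0.2479 = 4.034; τ^m = 0.86^4.034 = 0.5442.
Surface direct beam = 1367 × 0.2479 × 0.5442 = 184.42 W/m².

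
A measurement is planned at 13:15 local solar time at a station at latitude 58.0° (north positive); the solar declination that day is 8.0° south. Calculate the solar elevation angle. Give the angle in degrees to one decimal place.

Hour angle H = 15° × (13.25 − 12) = 18.75°.
With φ = 58.0°, δ = -8.0°, H = 18.75°: sin φ sin δ = -0.1180, cos φ cos δ cos H = 0.4969, so cos θ_z = 0.3789.
θ_z = arccos(0.3789) = 67.73°, so the elevation is 90° − 67.73° = 22.27°.

22.3°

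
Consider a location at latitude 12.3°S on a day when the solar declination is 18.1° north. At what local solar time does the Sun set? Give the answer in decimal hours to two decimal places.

17.73 h

cos H_s = −tan(-12.3°) · tan(18.1°) = 0.0713, so H_s = arccos(0.0713) = 85.91°.
Sunset is at 12 + H_s/15 = 12 + 5.727 = 17.727 h local solar time.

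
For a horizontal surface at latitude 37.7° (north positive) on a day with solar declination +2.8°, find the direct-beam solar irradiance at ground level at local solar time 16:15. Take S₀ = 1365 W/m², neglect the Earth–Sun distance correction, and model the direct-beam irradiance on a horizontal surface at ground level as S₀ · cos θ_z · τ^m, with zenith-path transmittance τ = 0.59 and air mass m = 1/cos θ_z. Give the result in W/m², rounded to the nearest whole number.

129 W/m²

Hour angle H = 15° × (16.25 − 12) = 63.75°.
cos θ_z = sin φ sin δ + cos φ cos δ cos H = (0.6115)(0.0488) + (0.7912)(0.9988)(0.4423) = 0.3794.
Air mass m = 1/cos θ_z = 1/0.3794 = 2.636; τ^m = 0.59^2.636 = 0.2489.
Surface direct beam = 1365 × 0.3794 × 0.2489 = 128.90 W/m².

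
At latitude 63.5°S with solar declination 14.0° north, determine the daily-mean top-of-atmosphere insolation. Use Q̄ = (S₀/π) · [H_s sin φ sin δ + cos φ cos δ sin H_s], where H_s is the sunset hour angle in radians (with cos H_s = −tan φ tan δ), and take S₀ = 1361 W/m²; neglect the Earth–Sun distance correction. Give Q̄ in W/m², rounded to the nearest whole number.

The sunset hour angle satisfies cos H_s = −tan φ tan δ = 0.5001, giving H_s = 59.99°. In radians, H_s = 1.0470.
H_s sin φ sin δ = 1.0470 × -0.8949 × 0.2419 = -0.2267.
cos φ cos δ sin H_s = 0.4462 × 0.9703 × 0.8659 = 0.3749.
Q̄ = (1361/π) × (-0.2267 + 0.3749) = 433.22 × 0.1482 = 64.20 W/m².

64 W/m²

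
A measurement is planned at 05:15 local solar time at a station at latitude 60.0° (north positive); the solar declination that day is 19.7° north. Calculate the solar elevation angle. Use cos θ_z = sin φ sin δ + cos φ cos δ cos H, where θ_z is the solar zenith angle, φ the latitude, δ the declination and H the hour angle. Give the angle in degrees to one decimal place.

Hour angle H = 15° × (5.25 − 12) = -101.25°.
cos θ_z = sin φ sin δ + cos φ cos δ cos H = (0.8660)(0.3371) + (0.5000)(0.9415)(-0.1951) = 0.2001.
θ_z = arccos(0.2001) = 78.46°, so the elevation is 90° − 78.46° = 11.54°.

11.5°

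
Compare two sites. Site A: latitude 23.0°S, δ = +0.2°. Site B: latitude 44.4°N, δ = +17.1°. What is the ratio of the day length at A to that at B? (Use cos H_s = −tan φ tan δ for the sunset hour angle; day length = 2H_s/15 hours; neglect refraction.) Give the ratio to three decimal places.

A: H_s = arccos(−tan -23.0° · tan 0.2°) = 89.92°, so 2H_s/15 = 11.9893 h.
B: H_s = arccos(−tan 44.4° · tan 17.1°) = 107.53°, so 2H_s/15 = 14.3373 h.
Ratio A/B = 11.9893 / 14.3373 = 0.8362.

0.836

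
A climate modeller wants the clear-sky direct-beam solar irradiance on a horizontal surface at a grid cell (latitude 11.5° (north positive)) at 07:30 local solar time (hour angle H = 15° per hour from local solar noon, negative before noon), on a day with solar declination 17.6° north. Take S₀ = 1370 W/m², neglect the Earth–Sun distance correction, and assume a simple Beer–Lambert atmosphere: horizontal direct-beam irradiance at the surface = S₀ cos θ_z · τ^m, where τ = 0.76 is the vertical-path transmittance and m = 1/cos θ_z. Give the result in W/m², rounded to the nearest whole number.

Hour angle H = 15° × (7.5 − 12) = -67.50°.
With φ = 11.5°, δ = 17.6°, H = -67.50°: sin φ sin δ = 0.0603, cos φ cos δ cos H = 0.3574, so cos θ_z = 0.4177.
Air mass m = 1/cos θ_z = 1/0.4177 = 2.394; τ^m = 0.76^2.394 = 0.5184.
Surface direct beam = 1370 × 0.4177 × 0.5184 = 296.65 W/m².

297 W/m²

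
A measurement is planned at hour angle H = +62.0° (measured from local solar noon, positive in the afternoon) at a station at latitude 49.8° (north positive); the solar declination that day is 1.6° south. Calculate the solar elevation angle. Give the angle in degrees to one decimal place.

16.4°

cos θ_z = sin(49.8°) sin(-1.6°) + cos(49.8°) cos(-1.6°) cos(62.00°) = -0.0213 + 0.3029 = 0.2816.
θ_z = arccos(0.2816) = 73.64°, so the elevation is 90° − 73.64° = 16.36°.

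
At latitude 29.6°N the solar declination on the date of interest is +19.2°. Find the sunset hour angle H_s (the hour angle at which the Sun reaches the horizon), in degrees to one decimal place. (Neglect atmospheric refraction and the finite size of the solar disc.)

101.4°

cos H_s = −tan(29.6°) · tan(19.2°) = -0.1978, so H_s = arccos(-0.1978) = 101.41°.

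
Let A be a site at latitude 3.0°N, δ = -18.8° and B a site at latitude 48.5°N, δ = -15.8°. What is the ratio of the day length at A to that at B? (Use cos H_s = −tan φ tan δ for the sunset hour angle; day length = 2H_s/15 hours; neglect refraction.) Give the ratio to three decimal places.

A: H_s = arccos(−tan 3.0° · tan -18.8°) = 88.98°, so 2H_s/15 = 11.8640 h.
B: H_s = arccos(−tan 48.5° · tan -15.8°) = 71.35°, so 2H_s/15 = 9.5133 h.
Ratio A/B = 11.8640 / 9.5133 = 1.2471.

1.247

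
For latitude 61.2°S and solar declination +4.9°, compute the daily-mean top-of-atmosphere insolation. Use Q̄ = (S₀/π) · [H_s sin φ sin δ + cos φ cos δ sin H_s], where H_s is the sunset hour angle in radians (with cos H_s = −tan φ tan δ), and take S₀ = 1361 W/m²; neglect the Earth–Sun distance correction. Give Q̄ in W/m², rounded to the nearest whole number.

cos H_s = −tan(-61.2°) · tan(4.9°) = 0.1559, so H_s = arccos(0.1559) = 81.03°. In radians, H_s = 1.4142.
H_s sin φ sin δ = 1.4142 × -0.8763 × 0.0854 = -0.1058.
cos φ cos δ sin H_s = 0.4818 × 0.9963 × 0.9878 = 0.4742.
Q̄ = (1361/π) × (-0.1058 + 0.4742) = 433.22 × 0.3684 = 159.60 W/m².

160 W/m²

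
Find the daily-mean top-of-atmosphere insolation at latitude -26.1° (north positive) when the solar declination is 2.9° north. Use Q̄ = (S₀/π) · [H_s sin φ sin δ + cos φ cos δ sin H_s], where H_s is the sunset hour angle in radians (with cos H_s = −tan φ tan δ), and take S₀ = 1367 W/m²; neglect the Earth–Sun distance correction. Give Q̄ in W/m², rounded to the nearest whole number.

The sunset hour angle satisfies cos H_s = −tan φ tan δ = 0.0248, giving H_s = 88.58°. In radians, H_s = 1.5460.
H_s sin φ sin δ = 1.5460 × -0.4399 × 0.0506 = -0.0344.
cos φ cos δ sin H_s = 0.8980 × 0.9987 × 0.9997 = 0.8966.
Q̄ = (1367/π) × (-0.0344 + 0.8966) = 435.13 × 0.8622 = 375.17 W/m².

375 W/m²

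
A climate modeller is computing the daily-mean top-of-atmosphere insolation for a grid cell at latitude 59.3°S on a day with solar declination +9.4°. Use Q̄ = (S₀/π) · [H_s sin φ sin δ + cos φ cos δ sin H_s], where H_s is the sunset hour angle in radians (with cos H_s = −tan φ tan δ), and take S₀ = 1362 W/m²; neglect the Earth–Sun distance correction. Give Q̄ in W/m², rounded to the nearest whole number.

−tan φ tan δ = −(-1.6842)(0.1655) = 0.2787; H_s = arccos(0.2787) = 73.82°. In radians, H_s = 1.2884.
H_s sin φ sin δ = 1.2884 × -0.8599 × 0.1633 = -0.1809.
cos φ cos δ sin H_s = 0.5105 × 0.9866 × 0.9604 = 0.4837.
Q̄ = (1362/π) × (-0.1809 + 0.4837) = 433.54 × 0.3028 = 131.28 W/m².

131 W/m²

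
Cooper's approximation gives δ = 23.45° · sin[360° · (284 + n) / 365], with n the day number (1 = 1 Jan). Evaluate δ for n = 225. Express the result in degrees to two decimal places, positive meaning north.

360 × (284 + 225) / 365 = 502.027°; sin(502.027°) = 0.6153.
δ = 23.45 × 0.6153 = 14.429° ≈ +14.43°.

+14.43°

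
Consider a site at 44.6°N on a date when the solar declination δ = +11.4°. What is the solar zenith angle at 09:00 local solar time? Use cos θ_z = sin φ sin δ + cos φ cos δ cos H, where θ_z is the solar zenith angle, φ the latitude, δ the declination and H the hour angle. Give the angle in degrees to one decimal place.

Hour angle H = 15° × (9 − 12) = -45.00°.
cos θ_z = sin φ sin δ + cos φ cos δ cos H = (0.7022)(0.1977) + (0.7120)(0.9803)(0.7071) = 0.6324.
θ_z = arccos(0.6324) = 50.77°.

50.8°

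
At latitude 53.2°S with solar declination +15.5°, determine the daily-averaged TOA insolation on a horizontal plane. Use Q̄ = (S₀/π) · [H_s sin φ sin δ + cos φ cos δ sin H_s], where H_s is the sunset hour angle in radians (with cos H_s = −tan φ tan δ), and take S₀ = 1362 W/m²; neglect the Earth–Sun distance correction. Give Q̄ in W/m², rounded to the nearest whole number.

cos H_s = −tan(-53.2°) · tan(15.5°) = 0.3707, so H_s = arccos(0.3707) = 68.24°. In radians, H_s = 1.1910.
H_s sin φ sin δ = 1.1910 × -0.8007 × 0.2672 = -0.2548.
cos φ cos δ sin H_s = 0.5990 × 0.9636 × 0.9287 = 0.5360.
Q̄ = (1362/π) × (-0.2548 + 0.5360) = 433.54 × 0.2812 = 121.91 W/m².

122 W/m²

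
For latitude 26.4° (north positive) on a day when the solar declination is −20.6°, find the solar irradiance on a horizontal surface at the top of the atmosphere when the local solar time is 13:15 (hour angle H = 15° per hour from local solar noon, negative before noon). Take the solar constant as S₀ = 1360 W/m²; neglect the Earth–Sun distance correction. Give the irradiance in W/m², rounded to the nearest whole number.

Hour angle H = 15° × (13.25 − 12) = 18.75°.
With φ = 26.4°, δ = -20.6°, H = 18.75°: sin φ sin δ = -0.1564, cos φ cos δ cos H = 0.7939, so cos θ_z = 0.6375.
Top-of-atmosphere irradiance = S₀ cos θ_z = 1360 × 0.6375 = 867.00 W/m².

867 W/m²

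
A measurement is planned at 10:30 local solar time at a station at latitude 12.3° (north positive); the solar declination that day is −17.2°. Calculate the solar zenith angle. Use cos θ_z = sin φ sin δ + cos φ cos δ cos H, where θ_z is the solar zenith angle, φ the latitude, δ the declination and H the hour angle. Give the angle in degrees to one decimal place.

36.9°

Hour angle H = 15° × (10.5 − 12) = -22.50°.
cos θ_z = sin(12.3°) sin(-17.2°) + cos(12.3°) cos(-17.2°) cos(-22.50°) = -0.0630 + 0.8623 = 0.7993.
θ_z = arccos(0.7993) = 36.94°.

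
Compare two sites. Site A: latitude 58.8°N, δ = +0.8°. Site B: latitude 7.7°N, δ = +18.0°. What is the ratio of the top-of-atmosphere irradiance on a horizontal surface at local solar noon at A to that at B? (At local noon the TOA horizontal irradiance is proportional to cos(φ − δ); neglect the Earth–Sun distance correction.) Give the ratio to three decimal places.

A: cos θ_z = cos(58.8° − (0.8°)) = 0.5299.
B: cos θ_z = cos(7.7° − (18.0°)) = 0.9839.
Ratio A/B = 0.5299 / 0.9839 = 0.5386.

0.539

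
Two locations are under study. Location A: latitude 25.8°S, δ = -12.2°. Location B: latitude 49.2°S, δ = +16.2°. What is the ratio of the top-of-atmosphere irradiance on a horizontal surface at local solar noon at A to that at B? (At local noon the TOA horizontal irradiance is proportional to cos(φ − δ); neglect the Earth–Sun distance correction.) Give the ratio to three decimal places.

A: cos θ_z = cos(-25.8° − (-12.2°)) = 0.9720.
B: cos θ_z = cos(-49.2° − (16.2°)) = 0.4163.
Ratio A/B = 0.9720 / 0.4163 = 2.3349.

2.335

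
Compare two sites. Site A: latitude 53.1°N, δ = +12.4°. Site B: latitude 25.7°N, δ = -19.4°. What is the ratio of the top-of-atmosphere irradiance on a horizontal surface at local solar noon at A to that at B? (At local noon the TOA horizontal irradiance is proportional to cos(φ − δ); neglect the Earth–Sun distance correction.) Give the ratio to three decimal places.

A: cos θ_z = cos(53.1° − (12.4°)) = 0.7581.
B: cos θ_z = cos(25.7° − (-19.4°)) = 0.7059.
Ratio A/B = 0.7581 / 0.7059 = 1.0739.

1.074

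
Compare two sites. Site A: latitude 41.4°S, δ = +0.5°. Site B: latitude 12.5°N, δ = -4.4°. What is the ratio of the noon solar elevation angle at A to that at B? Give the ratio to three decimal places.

A: 90° − |-41.4 − (0.5)| = 48.10°.
B: 90° − |12.5 − (-4.4)| = 73.10°.
Ratio A/B = 48.1000 / 73.1000 = 0.6580.

0.658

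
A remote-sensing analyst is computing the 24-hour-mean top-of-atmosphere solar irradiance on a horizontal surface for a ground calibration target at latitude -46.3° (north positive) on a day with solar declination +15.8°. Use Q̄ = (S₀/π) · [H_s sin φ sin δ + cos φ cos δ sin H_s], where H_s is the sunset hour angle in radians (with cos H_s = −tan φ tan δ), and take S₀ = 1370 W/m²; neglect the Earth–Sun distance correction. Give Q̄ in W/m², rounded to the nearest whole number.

168 W/m²

−tan φ tan δ = −(-1.0464)(0.2830) = 0.2961; H_s = arccos(0.2961) = 72.78°. In radians, H_s = 1.2703.
H_s sin φ sin δ = 1.2703 × -0.7230 × 0.2723 = -0.2501.
cos φ cos δ sin H_s = 0.6909 × 0.9622 × 0.9552 = 0.6350.
Q̄ = (1370/π) × (-0.2501 + 0.6350) = 436.08 × 0.3849 = 167.85 W/m².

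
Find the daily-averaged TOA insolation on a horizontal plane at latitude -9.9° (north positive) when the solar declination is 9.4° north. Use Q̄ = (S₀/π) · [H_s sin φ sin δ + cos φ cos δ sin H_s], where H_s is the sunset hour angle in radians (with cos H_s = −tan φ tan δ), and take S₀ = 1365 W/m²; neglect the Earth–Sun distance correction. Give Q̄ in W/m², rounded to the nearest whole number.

The sunset hour angle satisfies cos H_s = −tan φ tan δ = 0.0289, giving H_s = 88.34°. In radians, H_s = 1.5418.
H_s sin φ sin δ = 1.5418 × -0.1719 × 0.1633 = -0.0433.
cos φ cos δ sin H_s = 0.9851 × 0.9866 × 0.9996 = 0.9715.
Q̄ = (1365/π) × (-0.0433 + 0.9715) = 434.49 × 0.9282 = 403.29 W/m².

403 W/m²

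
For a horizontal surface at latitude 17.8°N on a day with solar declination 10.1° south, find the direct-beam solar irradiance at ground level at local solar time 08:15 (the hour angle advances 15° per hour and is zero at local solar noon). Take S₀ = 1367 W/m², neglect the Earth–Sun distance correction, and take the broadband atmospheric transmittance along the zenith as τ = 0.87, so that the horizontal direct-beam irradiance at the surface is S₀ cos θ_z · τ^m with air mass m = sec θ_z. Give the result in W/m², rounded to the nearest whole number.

474 W/m²

Hour angle H = 15° × (8.25 − 12) = -56.25°.
With φ = 17.8°, δ = -10.1°, H = -56.25°: sin φ sin δ = -0.0536, cos φ cos δ cos H = 0.5208, so cos θ_z = 0.4672.
Air mass m = 1/cos θ_z = 1/0.4672 = 2.140; τ^m = 0.87^2.140 = 0.7423.
Surface direct beam = 1367 × 0.4672 × 0.7423 = 474.08 W/m².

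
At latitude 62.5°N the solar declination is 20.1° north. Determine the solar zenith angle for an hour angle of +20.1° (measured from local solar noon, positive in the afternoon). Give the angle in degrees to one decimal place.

44.6°

cos θ_z = sin φ sin δ + cos φ cos δ cos H = (0.8870)(0.3437) + (0.4617)(0.9391)(0.9391) = 0.7120.
θ_z = arccos(0.7120) = 44.60°.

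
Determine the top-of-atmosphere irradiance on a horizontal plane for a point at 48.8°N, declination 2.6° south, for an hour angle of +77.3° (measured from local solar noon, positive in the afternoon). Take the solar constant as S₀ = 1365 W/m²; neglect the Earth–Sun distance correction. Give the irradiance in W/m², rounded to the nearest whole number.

151 W/m²

cos θ_z = sin φ sin δ + cos φ cos δ cos H = (0.7524)(-0.0454) + (0.6587)(0.9990)(0.2198) = 0.1105.
Top-of-atmosphere irradiance = S₀ cos θ_z = 1365 × 0.1105 = 150.83 W/m².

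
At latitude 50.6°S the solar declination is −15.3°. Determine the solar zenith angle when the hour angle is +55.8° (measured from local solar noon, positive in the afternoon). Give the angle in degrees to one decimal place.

cos θ_z = sin(-50.6°) sin(-15.3°) + cos(-50.6°) cos(-15.3°) cos(55.80°) = 0.2039 + 0.3441 = 0.5480.
θ_z = arccos(0.5480) = 56.77°.

56.8°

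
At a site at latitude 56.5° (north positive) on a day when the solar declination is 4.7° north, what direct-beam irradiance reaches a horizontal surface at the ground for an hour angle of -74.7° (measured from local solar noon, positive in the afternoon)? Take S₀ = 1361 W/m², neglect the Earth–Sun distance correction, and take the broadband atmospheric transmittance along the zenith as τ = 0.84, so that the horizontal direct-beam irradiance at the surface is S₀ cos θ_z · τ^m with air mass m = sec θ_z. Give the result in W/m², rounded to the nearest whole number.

128 W/m²

With φ = 56.5°, δ = 4.7°, H = -74.70°: sin φ sin δ = 0.0683, cos φ cos δ cos H = 0.1452, so cos θ_z = 0.2135.
Air mass m = 1/cos θ_z = 1/0.2135 = 4.684; τ^m = 0.84^4.684 = 0.4419.
Surface direct beam = 1361 × 0.2135 × 0.4419 = 128.40 W/m².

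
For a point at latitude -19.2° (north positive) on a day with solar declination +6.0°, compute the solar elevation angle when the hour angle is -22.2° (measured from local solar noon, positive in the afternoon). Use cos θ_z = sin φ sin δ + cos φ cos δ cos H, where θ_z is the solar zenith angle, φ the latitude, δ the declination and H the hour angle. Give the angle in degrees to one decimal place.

56.6°

cos θ_z = sin φ sin δ + cos φ cos δ cos H = (-0.3289)(0.1045) + (0.9444)(0.9945)(0.9259) = 0.8352.
θ_z = arccos(0.8352) = 33.36°, so the elevation is 90° − 33.36° = 56.64°.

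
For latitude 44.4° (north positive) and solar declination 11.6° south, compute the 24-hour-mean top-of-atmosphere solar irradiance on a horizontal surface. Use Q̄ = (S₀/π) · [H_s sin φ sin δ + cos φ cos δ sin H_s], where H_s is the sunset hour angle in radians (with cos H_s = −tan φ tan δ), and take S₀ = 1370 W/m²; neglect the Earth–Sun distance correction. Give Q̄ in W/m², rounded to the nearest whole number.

215 W/m²

−tan φ tan δ = −(0.9793)(-0.2053) = 0.2011; H_s = arccos(0.2011) = 78.40°. In radians, H_s = 1.3683.
H_s sin φ sin δ = 1.3683 × 0.6997 × -0.2011 = -0.1925.
cos φ cos δ sin H_s = 0.7145 × 0.9796 × 0.9796 = 0.6856.
Q̄ = (1370/π) × (-0.1925 + 0.6856) = 436.08 × 0.4931 = 215.03 W/m².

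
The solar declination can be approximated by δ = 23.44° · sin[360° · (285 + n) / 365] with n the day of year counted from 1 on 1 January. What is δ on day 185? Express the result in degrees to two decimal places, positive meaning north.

360 × (285 + 185) / 365 = 463.562°; sin(463.562°) = 0.9721.
δ = 23.44 × 0.9721 = 22.786° ≈ +22.79°.

+22.79°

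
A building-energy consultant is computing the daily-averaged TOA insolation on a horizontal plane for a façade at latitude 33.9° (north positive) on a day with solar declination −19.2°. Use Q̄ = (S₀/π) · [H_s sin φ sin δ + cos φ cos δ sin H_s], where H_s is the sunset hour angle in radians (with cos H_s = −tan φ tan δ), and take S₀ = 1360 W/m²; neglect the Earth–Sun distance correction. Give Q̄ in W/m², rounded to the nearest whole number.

224 W/m²

The sunset hour angle satisfies cos H_s = −tan φ tan δ = 0.2340, giving H_s = 76.47°. In radians, H_s = 1.3347.
H_s sin φ sin δ = 1.3347 × 0.5577 × -0.3289 = -0.2448.
cos φ cos δ sin H_s = 0.8300 × 0.9444 × 0.9723 = 0.7621.
Q̄ = (1360/π) × (-0.2448 + 0.7621) = 432.90 × 0.5173 = 223.94 W/m².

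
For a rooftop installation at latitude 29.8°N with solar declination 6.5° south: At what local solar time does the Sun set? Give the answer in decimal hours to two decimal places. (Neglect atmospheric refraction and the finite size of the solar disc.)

17.75 h

The sunset hour angle satisfies cos H_s = −tan φ tan δ = 0.0653, giving H_s = 86.26°.
Sunset is at 12 + H_s/15 = 12 + 5.751 = 17.751 h local solar time.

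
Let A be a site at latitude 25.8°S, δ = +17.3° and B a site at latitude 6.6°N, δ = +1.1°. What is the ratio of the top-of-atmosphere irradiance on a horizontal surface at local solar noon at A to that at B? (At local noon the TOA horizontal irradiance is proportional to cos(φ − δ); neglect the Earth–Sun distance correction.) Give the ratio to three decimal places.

0.734

A: cos θ_z = cos(-25.8° − (17.3°)) = 0.7302.
B: cos θ_z = cos(6.6° − (1.1°)) = 0.9954.
Ratio A/B = 0.7302 / 0.9954 = 0.7336.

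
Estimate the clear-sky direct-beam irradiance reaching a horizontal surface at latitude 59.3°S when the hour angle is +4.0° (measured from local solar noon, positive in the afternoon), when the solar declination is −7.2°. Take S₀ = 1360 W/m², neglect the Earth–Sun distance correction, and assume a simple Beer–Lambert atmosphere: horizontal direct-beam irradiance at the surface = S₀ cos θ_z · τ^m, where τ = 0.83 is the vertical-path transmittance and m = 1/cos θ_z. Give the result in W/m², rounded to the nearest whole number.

615 W/m²

With φ = -59.3°, δ = -7.2°, H = 4.00°: sin φ sin δ = 0.1078, cos φ cos δ cos H = 0.5053, so cos θ_z = 0.6131.
Air mass m = 1/cos θ_z = 1/0.6131 = 1.631; τ^m = 0.83^1.631 = 0.7379.
Surface direct beam = 1360 × 0.6131 × 0.7379 = 615.27 W/m².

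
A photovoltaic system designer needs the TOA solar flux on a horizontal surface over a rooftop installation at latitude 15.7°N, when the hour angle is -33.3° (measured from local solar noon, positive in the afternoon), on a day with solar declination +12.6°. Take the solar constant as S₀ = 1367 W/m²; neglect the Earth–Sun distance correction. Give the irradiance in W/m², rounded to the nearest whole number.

1154 W/m²

cos θ_z = sin(15.7°) sin(12.6°) + cos(15.7°) cos(12.6°) cos(-33.30°) = 0.0590 + 0.7852 = 0.8442.
Top-of-atmosphere irradiance = S₀ cos θ_z = 1367 × 0.8442 = 1154.02 W/m².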